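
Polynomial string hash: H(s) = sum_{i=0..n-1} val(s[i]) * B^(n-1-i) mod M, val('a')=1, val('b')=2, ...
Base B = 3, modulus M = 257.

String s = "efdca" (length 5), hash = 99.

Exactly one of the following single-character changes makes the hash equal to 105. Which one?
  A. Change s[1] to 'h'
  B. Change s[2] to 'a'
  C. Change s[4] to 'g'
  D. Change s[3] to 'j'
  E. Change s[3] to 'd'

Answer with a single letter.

Answer: C

Derivation:
Option A: s[1]='f'->'h', delta=(8-6)*3^3 mod 257 = 54, hash=99+54 mod 257 = 153
Option B: s[2]='d'->'a', delta=(1-4)*3^2 mod 257 = 230, hash=99+230 mod 257 = 72
Option C: s[4]='a'->'g', delta=(7-1)*3^0 mod 257 = 6, hash=99+6 mod 257 = 105 <-- target
Option D: s[3]='c'->'j', delta=(10-3)*3^1 mod 257 = 21, hash=99+21 mod 257 = 120
Option E: s[3]='c'->'d', delta=(4-3)*3^1 mod 257 = 3, hash=99+3 mod 257 = 102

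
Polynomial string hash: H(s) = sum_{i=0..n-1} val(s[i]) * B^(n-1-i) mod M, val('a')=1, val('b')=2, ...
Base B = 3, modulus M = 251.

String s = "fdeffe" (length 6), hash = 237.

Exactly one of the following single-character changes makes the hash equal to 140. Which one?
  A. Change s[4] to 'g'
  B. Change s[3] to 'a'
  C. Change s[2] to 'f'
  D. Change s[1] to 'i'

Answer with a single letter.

Option A: s[4]='f'->'g', delta=(7-6)*3^1 mod 251 = 3, hash=237+3 mod 251 = 240
Option B: s[3]='f'->'a', delta=(1-6)*3^2 mod 251 = 206, hash=237+206 mod 251 = 192
Option C: s[2]='e'->'f', delta=(6-5)*3^3 mod 251 = 27, hash=237+27 mod 251 = 13
Option D: s[1]='d'->'i', delta=(9-4)*3^4 mod 251 = 154, hash=237+154 mod 251 = 140 <-- target

Answer: D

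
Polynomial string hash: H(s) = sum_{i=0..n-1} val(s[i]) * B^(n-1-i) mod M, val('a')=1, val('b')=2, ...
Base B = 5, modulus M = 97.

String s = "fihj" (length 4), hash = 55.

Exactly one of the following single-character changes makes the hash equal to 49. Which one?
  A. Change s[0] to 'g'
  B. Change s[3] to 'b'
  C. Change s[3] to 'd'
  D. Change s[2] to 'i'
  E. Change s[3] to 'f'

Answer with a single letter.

Answer: C

Derivation:
Option A: s[0]='f'->'g', delta=(7-6)*5^3 mod 97 = 28, hash=55+28 mod 97 = 83
Option B: s[3]='j'->'b', delta=(2-10)*5^0 mod 97 = 89, hash=55+89 mod 97 = 47
Option C: s[3]='j'->'d', delta=(4-10)*5^0 mod 97 = 91, hash=55+91 mod 97 = 49 <-- target
Option D: s[2]='h'->'i', delta=(9-8)*5^1 mod 97 = 5, hash=55+5 mod 97 = 60
Option E: s[3]='j'->'f', delta=(6-10)*5^0 mod 97 = 93, hash=55+93 mod 97 = 51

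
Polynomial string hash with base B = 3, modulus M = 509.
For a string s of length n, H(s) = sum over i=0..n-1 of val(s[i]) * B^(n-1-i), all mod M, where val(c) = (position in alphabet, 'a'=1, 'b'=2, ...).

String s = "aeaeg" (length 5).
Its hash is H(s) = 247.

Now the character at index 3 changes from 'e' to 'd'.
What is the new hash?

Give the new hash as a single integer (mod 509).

Answer: 244

Derivation:
val('e') = 5, val('d') = 4
Position k = 3, exponent = n-1-k = 1
B^1 mod M = 3^1 mod 509 = 3
Delta = (4 - 5) * 3 mod 509 = 506
New hash = (247 + 506) mod 509 = 244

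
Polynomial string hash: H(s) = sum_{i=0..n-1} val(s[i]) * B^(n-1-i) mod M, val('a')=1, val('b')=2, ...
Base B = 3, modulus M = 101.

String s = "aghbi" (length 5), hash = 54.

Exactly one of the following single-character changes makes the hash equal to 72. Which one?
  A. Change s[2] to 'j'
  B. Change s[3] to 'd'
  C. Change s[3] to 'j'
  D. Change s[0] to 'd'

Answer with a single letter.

Option A: s[2]='h'->'j', delta=(10-8)*3^2 mod 101 = 18, hash=54+18 mod 101 = 72 <-- target
Option B: s[3]='b'->'d', delta=(4-2)*3^1 mod 101 = 6, hash=54+6 mod 101 = 60
Option C: s[3]='b'->'j', delta=(10-2)*3^1 mod 101 = 24, hash=54+24 mod 101 = 78
Option D: s[0]='a'->'d', delta=(4-1)*3^4 mod 101 = 41, hash=54+41 mod 101 = 95

Answer: A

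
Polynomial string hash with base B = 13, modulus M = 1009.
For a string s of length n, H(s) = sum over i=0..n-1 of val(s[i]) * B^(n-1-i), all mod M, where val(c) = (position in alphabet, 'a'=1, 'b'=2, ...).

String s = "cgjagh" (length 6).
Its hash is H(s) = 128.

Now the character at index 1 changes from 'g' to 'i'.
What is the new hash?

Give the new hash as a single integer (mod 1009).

Answer: 746

Derivation:
val('g') = 7, val('i') = 9
Position k = 1, exponent = n-1-k = 4
B^4 mod M = 13^4 mod 1009 = 309
Delta = (9 - 7) * 309 mod 1009 = 618
New hash = (128 + 618) mod 1009 = 746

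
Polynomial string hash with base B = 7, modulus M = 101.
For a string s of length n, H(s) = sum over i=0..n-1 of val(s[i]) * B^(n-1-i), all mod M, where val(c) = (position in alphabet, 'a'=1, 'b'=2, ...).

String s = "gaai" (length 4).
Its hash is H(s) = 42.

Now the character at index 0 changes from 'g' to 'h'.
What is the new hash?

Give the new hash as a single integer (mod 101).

val('g') = 7, val('h') = 8
Position k = 0, exponent = n-1-k = 3
B^3 mod M = 7^3 mod 101 = 40
Delta = (8 - 7) * 40 mod 101 = 40
New hash = (42 + 40) mod 101 = 82

Answer: 82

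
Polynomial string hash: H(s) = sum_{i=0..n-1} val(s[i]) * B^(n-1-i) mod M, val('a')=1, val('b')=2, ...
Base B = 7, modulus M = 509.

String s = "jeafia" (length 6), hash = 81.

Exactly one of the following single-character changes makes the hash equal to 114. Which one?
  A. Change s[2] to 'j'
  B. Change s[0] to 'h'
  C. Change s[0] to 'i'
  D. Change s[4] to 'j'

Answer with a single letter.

Option A: s[2]='a'->'j', delta=(10-1)*7^3 mod 509 = 33, hash=81+33 mod 509 = 114 <-- target
Option B: s[0]='j'->'h', delta=(8-10)*7^5 mod 509 = 489, hash=81+489 mod 509 = 61
Option C: s[0]='j'->'i', delta=(9-10)*7^5 mod 509 = 499, hash=81+499 mod 509 = 71
Option D: s[4]='i'->'j', delta=(10-9)*7^1 mod 509 = 7, hash=81+7 mod 509 = 88

Answer: A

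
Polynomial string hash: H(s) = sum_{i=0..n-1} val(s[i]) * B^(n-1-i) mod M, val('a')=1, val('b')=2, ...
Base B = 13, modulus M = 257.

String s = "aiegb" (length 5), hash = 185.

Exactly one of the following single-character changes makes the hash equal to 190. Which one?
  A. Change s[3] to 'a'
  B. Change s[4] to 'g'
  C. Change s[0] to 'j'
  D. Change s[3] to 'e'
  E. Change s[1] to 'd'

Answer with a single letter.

Answer: B

Derivation:
Option A: s[3]='g'->'a', delta=(1-7)*13^1 mod 257 = 179, hash=185+179 mod 257 = 107
Option B: s[4]='b'->'g', delta=(7-2)*13^0 mod 257 = 5, hash=185+5 mod 257 = 190 <-- target
Option C: s[0]='a'->'j', delta=(10-1)*13^4 mod 257 = 49, hash=185+49 mod 257 = 234
Option D: s[3]='g'->'e', delta=(5-7)*13^1 mod 257 = 231, hash=185+231 mod 257 = 159
Option E: s[1]='i'->'d', delta=(4-9)*13^3 mod 257 = 66, hash=185+66 mod 257 = 251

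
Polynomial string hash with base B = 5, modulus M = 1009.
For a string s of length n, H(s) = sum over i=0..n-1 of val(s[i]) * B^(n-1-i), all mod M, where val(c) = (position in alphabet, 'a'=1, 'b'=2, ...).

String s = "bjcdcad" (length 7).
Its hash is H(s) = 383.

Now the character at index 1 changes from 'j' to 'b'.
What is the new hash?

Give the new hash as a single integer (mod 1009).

Answer: 608

Derivation:
val('j') = 10, val('b') = 2
Position k = 1, exponent = n-1-k = 5
B^5 mod M = 5^5 mod 1009 = 98
Delta = (2 - 10) * 98 mod 1009 = 225
New hash = (383 + 225) mod 1009 = 608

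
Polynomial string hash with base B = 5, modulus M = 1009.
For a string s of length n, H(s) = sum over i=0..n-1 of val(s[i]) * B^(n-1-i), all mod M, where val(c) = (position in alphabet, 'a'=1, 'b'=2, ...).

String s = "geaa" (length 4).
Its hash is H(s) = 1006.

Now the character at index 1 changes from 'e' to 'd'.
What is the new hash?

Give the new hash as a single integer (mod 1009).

val('e') = 5, val('d') = 4
Position k = 1, exponent = n-1-k = 2
B^2 mod M = 5^2 mod 1009 = 25
Delta = (4 - 5) * 25 mod 1009 = 984
New hash = (1006 + 984) mod 1009 = 981

Answer: 981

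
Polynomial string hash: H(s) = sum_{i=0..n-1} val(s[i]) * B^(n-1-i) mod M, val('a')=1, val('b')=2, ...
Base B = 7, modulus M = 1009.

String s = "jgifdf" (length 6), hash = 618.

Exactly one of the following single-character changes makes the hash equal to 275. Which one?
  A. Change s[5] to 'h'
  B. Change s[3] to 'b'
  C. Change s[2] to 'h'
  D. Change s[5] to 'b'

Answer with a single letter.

Answer: C

Derivation:
Option A: s[5]='f'->'h', delta=(8-6)*7^0 mod 1009 = 2, hash=618+2 mod 1009 = 620
Option B: s[3]='f'->'b', delta=(2-6)*7^2 mod 1009 = 813, hash=618+813 mod 1009 = 422
Option C: s[2]='i'->'h', delta=(8-9)*7^3 mod 1009 = 666, hash=618+666 mod 1009 = 275 <-- target
Option D: s[5]='f'->'b', delta=(2-6)*7^0 mod 1009 = 1005, hash=618+1005 mod 1009 = 614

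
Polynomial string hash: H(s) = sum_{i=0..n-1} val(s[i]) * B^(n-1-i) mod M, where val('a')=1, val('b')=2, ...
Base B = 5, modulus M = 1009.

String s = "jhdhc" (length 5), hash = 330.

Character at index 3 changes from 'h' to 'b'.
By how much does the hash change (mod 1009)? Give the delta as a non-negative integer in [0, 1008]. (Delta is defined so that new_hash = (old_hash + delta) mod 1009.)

Delta formula: (val(new) - val(old)) * B^(n-1-k) mod M
  val('b') - val('h') = 2 - 8 = -6
  B^(n-1-k) = 5^1 mod 1009 = 5
  Delta = -6 * 5 mod 1009 = 979

Answer: 979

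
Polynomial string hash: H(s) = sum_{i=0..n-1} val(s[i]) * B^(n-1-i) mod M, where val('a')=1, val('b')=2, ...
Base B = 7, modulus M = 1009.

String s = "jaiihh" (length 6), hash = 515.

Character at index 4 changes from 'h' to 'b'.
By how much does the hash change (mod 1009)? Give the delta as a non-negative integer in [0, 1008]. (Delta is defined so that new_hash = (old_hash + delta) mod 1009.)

Answer: 967

Derivation:
Delta formula: (val(new) - val(old)) * B^(n-1-k) mod M
  val('b') - val('h') = 2 - 8 = -6
  B^(n-1-k) = 7^1 mod 1009 = 7
  Delta = -6 * 7 mod 1009 = 967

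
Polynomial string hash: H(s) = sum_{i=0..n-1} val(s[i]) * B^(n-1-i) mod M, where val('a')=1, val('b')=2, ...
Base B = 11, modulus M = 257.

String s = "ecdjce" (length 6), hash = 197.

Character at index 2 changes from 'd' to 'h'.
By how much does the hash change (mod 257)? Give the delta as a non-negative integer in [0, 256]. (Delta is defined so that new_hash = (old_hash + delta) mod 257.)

Answer: 184

Derivation:
Delta formula: (val(new) - val(old)) * B^(n-1-k) mod M
  val('h') - val('d') = 8 - 4 = 4
  B^(n-1-k) = 11^3 mod 257 = 46
  Delta = 4 * 46 mod 257 = 184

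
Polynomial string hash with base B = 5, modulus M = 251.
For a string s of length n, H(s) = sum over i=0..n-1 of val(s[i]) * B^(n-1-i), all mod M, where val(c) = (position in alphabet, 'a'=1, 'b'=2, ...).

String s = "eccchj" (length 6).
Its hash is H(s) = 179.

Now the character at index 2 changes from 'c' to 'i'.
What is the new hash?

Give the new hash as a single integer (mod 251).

val('c') = 3, val('i') = 9
Position k = 2, exponent = n-1-k = 3
B^3 mod M = 5^3 mod 251 = 125
Delta = (9 - 3) * 125 mod 251 = 248
New hash = (179 + 248) mod 251 = 176

Answer: 176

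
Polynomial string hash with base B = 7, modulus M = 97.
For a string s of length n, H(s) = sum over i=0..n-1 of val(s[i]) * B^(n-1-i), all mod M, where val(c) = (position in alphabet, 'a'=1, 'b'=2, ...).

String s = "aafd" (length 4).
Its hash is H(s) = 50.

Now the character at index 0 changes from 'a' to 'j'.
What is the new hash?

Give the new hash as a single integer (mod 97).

Answer: 33

Derivation:
val('a') = 1, val('j') = 10
Position k = 0, exponent = n-1-k = 3
B^3 mod M = 7^3 mod 97 = 52
Delta = (10 - 1) * 52 mod 97 = 80
New hash = (50 + 80) mod 97 = 33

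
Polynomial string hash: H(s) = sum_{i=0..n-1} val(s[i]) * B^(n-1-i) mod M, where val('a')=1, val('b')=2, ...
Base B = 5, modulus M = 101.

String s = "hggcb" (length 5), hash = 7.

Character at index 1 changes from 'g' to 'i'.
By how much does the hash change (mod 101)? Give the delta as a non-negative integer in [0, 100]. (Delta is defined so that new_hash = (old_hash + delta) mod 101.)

Delta formula: (val(new) - val(old)) * B^(n-1-k) mod M
  val('i') - val('g') = 9 - 7 = 2
  B^(n-1-k) = 5^3 mod 101 = 24
  Delta = 2 * 24 mod 101 = 48

Answer: 48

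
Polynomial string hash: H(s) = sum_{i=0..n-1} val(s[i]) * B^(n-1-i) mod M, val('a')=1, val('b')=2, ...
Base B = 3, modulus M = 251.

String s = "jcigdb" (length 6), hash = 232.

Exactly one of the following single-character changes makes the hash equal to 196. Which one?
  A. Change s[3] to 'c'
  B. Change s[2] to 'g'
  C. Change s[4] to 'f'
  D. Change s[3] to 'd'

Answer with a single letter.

Option A: s[3]='g'->'c', delta=(3-7)*3^2 mod 251 = 215, hash=232+215 mod 251 = 196 <-- target
Option B: s[2]='i'->'g', delta=(7-9)*3^3 mod 251 = 197, hash=232+197 mod 251 = 178
Option C: s[4]='d'->'f', delta=(6-4)*3^1 mod 251 = 6, hash=232+6 mod 251 = 238
Option D: s[3]='g'->'d', delta=(4-7)*3^2 mod 251 = 224, hash=232+224 mod 251 = 205

Answer: A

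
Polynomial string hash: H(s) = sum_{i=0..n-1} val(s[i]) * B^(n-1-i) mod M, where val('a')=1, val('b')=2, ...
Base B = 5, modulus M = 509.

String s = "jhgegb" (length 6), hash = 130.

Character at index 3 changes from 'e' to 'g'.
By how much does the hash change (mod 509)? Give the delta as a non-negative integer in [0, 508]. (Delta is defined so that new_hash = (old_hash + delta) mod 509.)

Delta formula: (val(new) - val(old)) * B^(n-1-k) mod M
  val('g') - val('e') = 7 - 5 = 2
  B^(n-1-k) = 5^2 mod 509 = 25
  Delta = 2 * 25 mod 509 = 50

Answer: 50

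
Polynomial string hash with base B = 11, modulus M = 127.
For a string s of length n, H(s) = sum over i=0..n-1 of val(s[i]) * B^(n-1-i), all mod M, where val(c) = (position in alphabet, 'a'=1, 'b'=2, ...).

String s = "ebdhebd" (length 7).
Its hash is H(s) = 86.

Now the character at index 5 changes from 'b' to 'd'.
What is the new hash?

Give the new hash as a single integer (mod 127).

val('b') = 2, val('d') = 4
Position k = 5, exponent = n-1-k = 1
B^1 mod M = 11^1 mod 127 = 11
Delta = (4 - 2) * 11 mod 127 = 22
New hash = (86 + 22) mod 127 = 108

Answer: 108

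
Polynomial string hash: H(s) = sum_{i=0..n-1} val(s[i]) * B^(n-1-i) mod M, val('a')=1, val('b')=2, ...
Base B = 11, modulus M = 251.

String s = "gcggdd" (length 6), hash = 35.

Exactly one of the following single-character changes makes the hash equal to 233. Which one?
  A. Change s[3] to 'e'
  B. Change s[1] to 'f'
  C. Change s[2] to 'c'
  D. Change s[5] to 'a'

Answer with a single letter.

Answer: C

Derivation:
Option A: s[3]='g'->'e', delta=(5-7)*11^2 mod 251 = 9, hash=35+9 mod 251 = 44
Option B: s[1]='c'->'f', delta=(6-3)*11^4 mod 251 = 249, hash=35+249 mod 251 = 33
Option C: s[2]='g'->'c', delta=(3-7)*11^3 mod 251 = 198, hash=35+198 mod 251 = 233 <-- target
Option D: s[5]='d'->'a', delta=(1-4)*11^0 mod 251 = 248, hash=35+248 mod 251 = 32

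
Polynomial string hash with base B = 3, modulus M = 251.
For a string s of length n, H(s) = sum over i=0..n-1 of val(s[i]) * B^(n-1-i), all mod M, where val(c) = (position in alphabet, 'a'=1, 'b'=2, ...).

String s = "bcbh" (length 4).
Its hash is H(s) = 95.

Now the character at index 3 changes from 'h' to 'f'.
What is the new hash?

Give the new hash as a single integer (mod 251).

Answer: 93

Derivation:
val('h') = 8, val('f') = 6
Position k = 3, exponent = n-1-k = 0
B^0 mod M = 3^0 mod 251 = 1
Delta = (6 - 8) * 1 mod 251 = 249
New hash = (95 + 249) mod 251 = 93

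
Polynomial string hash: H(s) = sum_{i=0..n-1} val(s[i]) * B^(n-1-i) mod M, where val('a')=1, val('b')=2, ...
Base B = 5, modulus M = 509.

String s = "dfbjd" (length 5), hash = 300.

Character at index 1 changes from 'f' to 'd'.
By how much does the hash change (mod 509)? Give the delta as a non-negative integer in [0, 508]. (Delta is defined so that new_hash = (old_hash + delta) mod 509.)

Delta formula: (val(new) - val(old)) * B^(n-1-k) mod M
  val('d') - val('f') = 4 - 6 = -2
  B^(n-1-k) = 5^3 mod 509 = 125
  Delta = -2 * 125 mod 509 = 259

Answer: 259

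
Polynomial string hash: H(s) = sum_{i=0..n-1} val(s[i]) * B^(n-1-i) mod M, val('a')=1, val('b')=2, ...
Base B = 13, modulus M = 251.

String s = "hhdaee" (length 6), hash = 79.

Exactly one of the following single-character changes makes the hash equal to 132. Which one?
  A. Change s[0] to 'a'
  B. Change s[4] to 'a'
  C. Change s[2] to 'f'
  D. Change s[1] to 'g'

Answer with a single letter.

Answer: D

Derivation:
Option A: s[0]='h'->'a', delta=(1-8)*13^5 mod 251 = 54, hash=79+54 mod 251 = 133
Option B: s[4]='e'->'a', delta=(1-5)*13^1 mod 251 = 199, hash=79+199 mod 251 = 27
Option C: s[2]='d'->'f', delta=(6-4)*13^3 mod 251 = 127, hash=79+127 mod 251 = 206
Option D: s[1]='h'->'g', delta=(7-8)*13^4 mod 251 = 53, hash=79+53 mod 251 = 132 <-- target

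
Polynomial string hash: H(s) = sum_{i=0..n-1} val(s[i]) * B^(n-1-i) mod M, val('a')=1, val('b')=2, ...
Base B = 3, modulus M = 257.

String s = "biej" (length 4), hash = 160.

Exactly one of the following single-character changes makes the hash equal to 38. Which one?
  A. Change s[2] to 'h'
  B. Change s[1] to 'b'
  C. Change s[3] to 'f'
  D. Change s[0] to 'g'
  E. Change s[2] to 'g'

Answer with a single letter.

Option A: s[2]='e'->'h', delta=(8-5)*3^1 mod 257 = 9, hash=160+9 mod 257 = 169
Option B: s[1]='i'->'b', delta=(2-9)*3^2 mod 257 = 194, hash=160+194 mod 257 = 97
Option C: s[3]='j'->'f', delta=(6-10)*3^0 mod 257 = 253, hash=160+253 mod 257 = 156
Option D: s[0]='b'->'g', delta=(7-2)*3^3 mod 257 = 135, hash=160+135 mod 257 = 38 <-- target
Option E: s[2]='e'->'g', delta=(7-5)*3^1 mod 257 = 6, hash=160+6 mod 257 = 166

Answer: D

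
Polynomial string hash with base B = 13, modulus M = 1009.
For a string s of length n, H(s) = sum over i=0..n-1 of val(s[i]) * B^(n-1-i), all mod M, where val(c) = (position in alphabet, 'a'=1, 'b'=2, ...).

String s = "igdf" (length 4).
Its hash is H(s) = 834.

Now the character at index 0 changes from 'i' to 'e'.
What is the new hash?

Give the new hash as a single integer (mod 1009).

Answer: 118

Derivation:
val('i') = 9, val('e') = 5
Position k = 0, exponent = n-1-k = 3
B^3 mod M = 13^3 mod 1009 = 179
Delta = (5 - 9) * 179 mod 1009 = 293
New hash = (834 + 293) mod 1009 = 118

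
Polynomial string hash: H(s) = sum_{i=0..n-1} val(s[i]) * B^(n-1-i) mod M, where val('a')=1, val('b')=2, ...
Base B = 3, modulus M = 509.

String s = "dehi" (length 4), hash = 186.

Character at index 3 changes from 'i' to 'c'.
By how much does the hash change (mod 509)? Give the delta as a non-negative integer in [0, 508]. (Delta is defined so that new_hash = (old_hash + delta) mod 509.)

Delta formula: (val(new) - val(old)) * B^(n-1-k) mod M
  val('c') - val('i') = 3 - 9 = -6
  B^(n-1-k) = 3^0 mod 509 = 1
  Delta = -6 * 1 mod 509 = 503

Answer: 503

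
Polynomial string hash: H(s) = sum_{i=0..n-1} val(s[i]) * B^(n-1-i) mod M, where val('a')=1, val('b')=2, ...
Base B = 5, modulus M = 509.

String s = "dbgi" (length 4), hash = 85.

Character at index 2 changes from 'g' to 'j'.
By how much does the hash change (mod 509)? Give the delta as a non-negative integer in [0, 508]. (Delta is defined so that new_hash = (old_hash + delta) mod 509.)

Answer: 15

Derivation:
Delta formula: (val(new) - val(old)) * B^(n-1-k) mod M
  val('j') - val('g') = 10 - 7 = 3
  B^(n-1-k) = 5^1 mod 509 = 5
  Delta = 3 * 5 mod 509 = 15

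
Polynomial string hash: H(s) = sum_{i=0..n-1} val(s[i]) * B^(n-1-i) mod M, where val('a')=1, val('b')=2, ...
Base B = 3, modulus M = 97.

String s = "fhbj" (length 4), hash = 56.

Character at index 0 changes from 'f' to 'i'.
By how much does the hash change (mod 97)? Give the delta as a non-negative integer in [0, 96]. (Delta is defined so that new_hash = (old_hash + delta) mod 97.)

Delta formula: (val(new) - val(old)) * B^(n-1-k) mod M
  val('i') - val('f') = 9 - 6 = 3
  B^(n-1-k) = 3^3 mod 97 = 27
  Delta = 3 * 27 mod 97 = 81

Answer: 81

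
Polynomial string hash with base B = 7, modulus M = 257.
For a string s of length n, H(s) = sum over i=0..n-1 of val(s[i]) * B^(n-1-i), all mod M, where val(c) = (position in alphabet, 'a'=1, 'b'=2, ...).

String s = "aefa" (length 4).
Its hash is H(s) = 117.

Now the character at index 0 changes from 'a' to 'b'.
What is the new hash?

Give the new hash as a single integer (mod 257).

val('a') = 1, val('b') = 2
Position k = 0, exponent = n-1-k = 3
B^3 mod M = 7^3 mod 257 = 86
Delta = (2 - 1) * 86 mod 257 = 86
New hash = (117 + 86) mod 257 = 203

Answer: 203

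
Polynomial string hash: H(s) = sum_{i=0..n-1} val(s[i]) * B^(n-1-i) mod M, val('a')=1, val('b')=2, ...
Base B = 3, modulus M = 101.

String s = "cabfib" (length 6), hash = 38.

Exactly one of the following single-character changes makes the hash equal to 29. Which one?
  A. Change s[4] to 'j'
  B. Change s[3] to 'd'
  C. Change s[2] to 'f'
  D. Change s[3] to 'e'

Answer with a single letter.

Answer: D

Derivation:
Option A: s[4]='i'->'j', delta=(10-9)*3^1 mod 101 = 3, hash=38+3 mod 101 = 41
Option B: s[3]='f'->'d', delta=(4-6)*3^2 mod 101 = 83, hash=38+83 mod 101 = 20
Option C: s[2]='b'->'f', delta=(6-2)*3^3 mod 101 = 7, hash=38+7 mod 101 = 45
Option D: s[3]='f'->'e', delta=(5-6)*3^2 mod 101 = 92, hash=38+92 mod 101 = 29 <-- target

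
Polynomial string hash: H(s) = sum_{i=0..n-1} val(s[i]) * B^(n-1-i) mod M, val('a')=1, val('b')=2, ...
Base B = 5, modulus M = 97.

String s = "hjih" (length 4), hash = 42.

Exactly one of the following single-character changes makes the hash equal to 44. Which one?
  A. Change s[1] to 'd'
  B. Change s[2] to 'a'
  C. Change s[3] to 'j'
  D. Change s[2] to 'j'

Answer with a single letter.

Answer: C

Derivation:
Option A: s[1]='j'->'d', delta=(4-10)*5^2 mod 97 = 44, hash=42+44 mod 97 = 86
Option B: s[2]='i'->'a', delta=(1-9)*5^1 mod 97 = 57, hash=42+57 mod 97 = 2
Option C: s[3]='h'->'j', delta=(10-8)*5^0 mod 97 = 2, hash=42+2 mod 97 = 44 <-- target
Option D: s[2]='i'->'j', delta=(10-9)*5^1 mod 97 = 5, hash=42+5 mod 97 = 47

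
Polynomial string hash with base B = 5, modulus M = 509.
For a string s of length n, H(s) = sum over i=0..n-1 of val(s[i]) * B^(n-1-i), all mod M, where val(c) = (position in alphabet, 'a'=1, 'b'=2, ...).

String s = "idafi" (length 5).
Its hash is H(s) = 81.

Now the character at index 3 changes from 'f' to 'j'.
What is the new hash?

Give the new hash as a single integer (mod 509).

Answer: 101

Derivation:
val('f') = 6, val('j') = 10
Position k = 3, exponent = n-1-k = 1
B^1 mod M = 5^1 mod 509 = 5
Delta = (10 - 6) * 5 mod 509 = 20
New hash = (81 + 20) mod 509 = 101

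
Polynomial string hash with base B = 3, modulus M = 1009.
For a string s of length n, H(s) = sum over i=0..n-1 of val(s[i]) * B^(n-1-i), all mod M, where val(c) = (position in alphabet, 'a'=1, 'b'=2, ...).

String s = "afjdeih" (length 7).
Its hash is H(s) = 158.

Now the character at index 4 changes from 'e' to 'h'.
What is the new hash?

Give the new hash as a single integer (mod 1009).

Answer: 185

Derivation:
val('e') = 5, val('h') = 8
Position k = 4, exponent = n-1-k = 2
B^2 mod M = 3^2 mod 1009 = 9
Delta = (8 - 5) * 9 mod 1009 = 27
New hash = (158 + 27) mod 1009 = 185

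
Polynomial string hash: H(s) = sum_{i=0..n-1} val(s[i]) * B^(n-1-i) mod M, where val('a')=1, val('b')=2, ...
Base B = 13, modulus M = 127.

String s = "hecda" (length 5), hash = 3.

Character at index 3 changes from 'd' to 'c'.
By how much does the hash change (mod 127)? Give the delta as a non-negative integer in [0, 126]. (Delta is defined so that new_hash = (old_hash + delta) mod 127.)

Delta formula: (val(new) - val(old)) * B^(n-1-k) mod M
  val('c') - val('d') = 3 - 4 = -1
  B^(n-1-k) = 13^1 mod 127 = 13
  Delta = -1 * 13 mod 127 = 114

Answer: 114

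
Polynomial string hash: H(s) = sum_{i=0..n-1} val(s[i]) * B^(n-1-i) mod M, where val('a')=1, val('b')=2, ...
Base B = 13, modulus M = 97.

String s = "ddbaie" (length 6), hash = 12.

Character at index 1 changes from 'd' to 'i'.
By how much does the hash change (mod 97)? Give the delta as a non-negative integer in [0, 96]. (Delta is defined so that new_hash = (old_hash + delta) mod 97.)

Answer: 21

Derivation:
Delta formula: (val(new) - val(old)) * B^(n-1-k) mod M
  val('i') - val('d') = 9 - 4 = 5
  B^(n-1-k) = 13^4 mod 97 = 43
  Delta = 5 * 43 mod 97 = 21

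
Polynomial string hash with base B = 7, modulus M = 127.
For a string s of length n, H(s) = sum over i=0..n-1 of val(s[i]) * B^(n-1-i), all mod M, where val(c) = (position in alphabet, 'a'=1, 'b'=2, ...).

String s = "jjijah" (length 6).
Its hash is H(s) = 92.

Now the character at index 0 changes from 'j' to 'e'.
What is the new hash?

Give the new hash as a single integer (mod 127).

val('j') = 10, val('e') = 5
Position k = 0, exponent = n-1-k = 5
B^5 mod M = 7^5 mod 127 = 43
Delta = (5 - 10) * 43 mod 127 = 39
New hash = (92 + 39) mod 127 = 4

Answer: 4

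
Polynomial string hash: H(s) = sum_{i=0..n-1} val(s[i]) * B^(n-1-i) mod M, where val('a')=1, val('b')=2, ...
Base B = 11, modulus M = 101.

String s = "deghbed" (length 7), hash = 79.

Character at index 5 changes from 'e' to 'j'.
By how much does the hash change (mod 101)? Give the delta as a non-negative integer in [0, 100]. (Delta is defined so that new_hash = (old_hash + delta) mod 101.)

Answer: 55

Derivation:
Delta formula: (val(new) - val(old)) * B^(n-1-k) mod M
  val('j') - val('e') = 10 - 5 = 5
  B^(n-1-k) = 11^1 mod 101 = 11
  Delta = 5 * 11 mod 101 = 55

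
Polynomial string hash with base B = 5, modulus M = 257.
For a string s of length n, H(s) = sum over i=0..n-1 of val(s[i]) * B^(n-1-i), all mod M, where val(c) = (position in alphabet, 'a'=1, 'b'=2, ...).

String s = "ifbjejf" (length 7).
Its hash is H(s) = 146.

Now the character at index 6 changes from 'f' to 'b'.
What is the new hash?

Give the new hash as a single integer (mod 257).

Answer: 142

Derivation:
val('f') = 6, val('b') = 2
Position k = 6, exponent = n-1-k = 0
B^0 mod M = 5^0 mod 257 = 1
Delta = (2 - 6) * 1 mod 257 = 253
New hash = (146 + 253) mod 257 = 142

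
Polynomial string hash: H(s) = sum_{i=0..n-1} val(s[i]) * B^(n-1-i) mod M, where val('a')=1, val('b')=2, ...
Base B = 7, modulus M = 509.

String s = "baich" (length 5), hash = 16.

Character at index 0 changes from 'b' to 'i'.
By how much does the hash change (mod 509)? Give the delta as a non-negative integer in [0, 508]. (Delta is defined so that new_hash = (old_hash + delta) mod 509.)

Delta formula: (val(new) - val(old)) * B^(n-1-k) mod M
  val('i') - val('b') = 9 - 2 = 7
  B^(n-1-k) = 7^4 mod 509 = 365
  Delta = 7 * 365 mod 509 = 10

Answer: 10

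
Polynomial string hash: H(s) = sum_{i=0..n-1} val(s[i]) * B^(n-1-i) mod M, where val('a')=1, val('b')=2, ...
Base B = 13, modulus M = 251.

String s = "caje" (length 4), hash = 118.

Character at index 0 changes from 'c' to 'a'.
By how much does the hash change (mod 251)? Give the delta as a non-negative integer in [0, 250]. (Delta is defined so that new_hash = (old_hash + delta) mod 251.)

Answer: 124

Derivation:
Delta formula: (val(new) - val(old)) * B^(n-1-k) mod M
  val('a') - val('c') = 1 - 3 = -2
  B^(n-1-k) = 13^3 mod 251 = 189
  Delta = -2 * 189 mod 251 = 124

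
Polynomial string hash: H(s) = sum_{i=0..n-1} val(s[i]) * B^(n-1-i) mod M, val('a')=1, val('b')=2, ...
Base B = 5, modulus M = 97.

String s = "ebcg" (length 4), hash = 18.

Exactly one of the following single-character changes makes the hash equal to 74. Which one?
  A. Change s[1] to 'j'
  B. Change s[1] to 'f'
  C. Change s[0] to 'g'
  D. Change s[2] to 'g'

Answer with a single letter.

Answer: C

Derivation:
Option A: s[1]='b'->'j', delta=(10-2)*5^2 mod 97 = 6, hash=18+6 mod 97 = 24
Option B: s[1]='b'->'f', delta=(6-2)*5^2 mod 97 = 3, hash=18+3 mod 97 = 21
Option C: s[0]='e'->'g', delta=(7-5)*5^3 mod 97 = 56, hash=18+56 mod 97 = 74 <-- target
Option D: s[2]='c'->'g', delta=(7-3)*5^1 mod 97 = 20, hash=18+20 mod 97 = 38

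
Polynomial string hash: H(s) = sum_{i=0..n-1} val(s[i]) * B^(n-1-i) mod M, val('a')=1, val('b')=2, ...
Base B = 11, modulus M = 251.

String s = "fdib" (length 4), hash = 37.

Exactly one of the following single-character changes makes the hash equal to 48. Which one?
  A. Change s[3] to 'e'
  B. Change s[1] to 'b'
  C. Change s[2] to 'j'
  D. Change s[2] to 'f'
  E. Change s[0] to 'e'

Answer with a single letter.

Answer: C

Derivation:
Option A: s[3]='b'->'e', delta=(5-2)*11^0 mod 251 = 3, hash=37+3 mod 251 = 40
Option B: s[1]='d'->'b', delta=(2-4)*11^2 mod 251 = 9, hash=37+9 mod 251 = 46
Option C: s[2]='i'->'j', delta=(10-9)*11^1 mod 251 = 11, hash=37+11 mod 251 = 48 <-- target
Option D: s[2]='i'->'f', delta=(6-9)*11^1 mod 251 = 218, hash=37+218 mod 251 = 4
Option E: s[0]='f'->'e', delta=(5-6)*11^3 mod 251 = 175, hash=37+175 mod 251 = 212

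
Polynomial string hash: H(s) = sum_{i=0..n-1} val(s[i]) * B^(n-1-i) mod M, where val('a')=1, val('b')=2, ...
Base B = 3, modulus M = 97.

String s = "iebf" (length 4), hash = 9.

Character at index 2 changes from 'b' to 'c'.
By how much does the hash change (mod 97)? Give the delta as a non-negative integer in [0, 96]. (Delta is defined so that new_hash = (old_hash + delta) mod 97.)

Answer: 3

Derivation:
Delta formula: (val(new) - val(old)) * B^(n-1-k) mod M
  val('c') - val('b') = 3 - 2 = 1
  B^(n-1-k) = 3^1 mod 97 = 3
  Delta = 1 * 3 mod 97 = 3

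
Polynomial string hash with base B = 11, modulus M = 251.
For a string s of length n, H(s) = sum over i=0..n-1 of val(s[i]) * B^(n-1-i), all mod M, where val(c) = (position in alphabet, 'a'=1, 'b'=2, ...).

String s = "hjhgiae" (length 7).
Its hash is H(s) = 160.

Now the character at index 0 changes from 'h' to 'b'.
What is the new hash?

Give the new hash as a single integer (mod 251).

val('h') = 8, val('b') = 2
Position k = 0, exponent = n-1-k = 6
B^6 mod M = 11^6 mod 251 = 3
Delta = (2 - 8) * 3 mod 251 = 233
New hash = (160 + 233) mod 251 = 142

Answer: 142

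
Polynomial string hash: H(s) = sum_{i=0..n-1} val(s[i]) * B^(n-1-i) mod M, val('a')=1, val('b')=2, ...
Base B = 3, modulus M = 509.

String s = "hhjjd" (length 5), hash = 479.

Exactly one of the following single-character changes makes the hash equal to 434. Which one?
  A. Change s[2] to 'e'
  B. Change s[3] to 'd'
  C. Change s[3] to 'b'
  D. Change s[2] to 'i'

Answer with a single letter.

Answer: A

Derivation:
Option A: s[2]='j'->'e', delta=(5-10)*3^2 mod 509 = 464, hash=479+464 mod 509 = 434 <-- target
Option B: s[3]='j'->'d', delta=(4-10)*3^1 mod 509 = 491, hash=479+491 mod 509 = 461
Option C: s[3]='j'->'b', delta=(2-10)*3^1 mod 509 = 485, hash=479+485 mod 509 = 455
Option D: s[2]='j'->'i', delta=(9-10)*3^2 mod 509 = 500, hash=479+500 mod 509 = 470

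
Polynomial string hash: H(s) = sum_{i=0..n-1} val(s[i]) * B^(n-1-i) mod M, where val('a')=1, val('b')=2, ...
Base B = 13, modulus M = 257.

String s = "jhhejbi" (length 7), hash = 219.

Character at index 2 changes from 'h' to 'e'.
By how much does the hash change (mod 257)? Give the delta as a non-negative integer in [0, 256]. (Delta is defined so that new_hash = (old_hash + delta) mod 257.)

Delta formula: (val(new) - val(old)) * B^(n-1-k) mod M
  val('e') - val('h') = 5 - 8 = -3
  B^(n-1-k) = 13^4 mod 257 = 34
  Delta = -3 * 34 mod 257 = 155

Answer: 155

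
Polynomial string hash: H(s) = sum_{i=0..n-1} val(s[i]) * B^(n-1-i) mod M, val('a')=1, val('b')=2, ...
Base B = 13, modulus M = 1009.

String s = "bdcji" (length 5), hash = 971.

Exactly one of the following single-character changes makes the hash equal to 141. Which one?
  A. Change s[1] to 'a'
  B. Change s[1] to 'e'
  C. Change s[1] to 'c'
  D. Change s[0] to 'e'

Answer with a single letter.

Option A: s[1]='d'->'a', delta=(1-4)*13^3 mod 1009 = 472, hash=971+472 mod 1009 = 434
Option B: s[1]='d'->'e', delta=(5-4)*13^3 mod 1009 = 179, hash=971+179 mod 1009 = 141 <-- target
Option C: s[1]='d'->'c', delta=(3-4)*13^3 mod 1009 = 830, hash=971+830 mod 1009 = 792
Option D: s[0]='b'->'e', delta=(5-2)*13^4 mod 1009 = 927, hash=971+927 mod 1009 = 889

Answer: B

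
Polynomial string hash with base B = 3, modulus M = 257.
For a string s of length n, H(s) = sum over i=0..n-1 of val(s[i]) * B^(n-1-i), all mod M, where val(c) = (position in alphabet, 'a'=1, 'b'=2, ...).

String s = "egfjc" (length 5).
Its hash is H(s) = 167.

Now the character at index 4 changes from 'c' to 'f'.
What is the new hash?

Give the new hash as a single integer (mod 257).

Answer: 170

Derivation:
val('c') = 3, val('f') = 6
Position k = 4, exponent = n-1-k = 0
B^0 mod M = 3^0 mod 257 = 1
Delta = (6 - 3) * 1 mod 257 = 3
New hash = (167 + 3) mod 257 = 170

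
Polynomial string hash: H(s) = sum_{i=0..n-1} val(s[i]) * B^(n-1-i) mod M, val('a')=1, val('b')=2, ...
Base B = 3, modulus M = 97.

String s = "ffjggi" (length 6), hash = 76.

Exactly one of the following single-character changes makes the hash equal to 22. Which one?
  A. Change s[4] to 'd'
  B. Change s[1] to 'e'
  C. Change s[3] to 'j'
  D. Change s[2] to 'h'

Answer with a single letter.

Option A: s[4]='g'->'d', delta=(4-7)*3^1 mod 97 = 88, hash=76+88 mod 97 = 67
Option B: s[1]='f'->'e', delta=(5-6)*3^4 mod 97 = 16, hash=76+16 mod 97 = 92
Option C: s[3]='g'->'j', delta=(10-7)*3^2 mod 97 = 27, hash=76+27 mod 97 = 6
Option D: s[2]='j'->'h', delta=(8-10)*3^3 mod 97 = 43, hash=76+43 mod 97 = 22 <-- target

Answer: D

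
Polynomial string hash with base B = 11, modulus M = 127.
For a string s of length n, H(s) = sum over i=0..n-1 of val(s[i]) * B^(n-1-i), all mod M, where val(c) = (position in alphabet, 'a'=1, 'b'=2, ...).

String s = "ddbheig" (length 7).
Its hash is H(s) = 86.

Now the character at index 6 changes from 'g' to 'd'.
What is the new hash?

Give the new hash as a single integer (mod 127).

val('g') = 7, val('d') = 4
Position k = 6, exponent = n-1-k = 0
B^0 mod M = 11^0 mod 127 = 1
Delta = (4 - 7) * 1 mod 127 = 124
New hash = (86 + 124) mod 127 = 83

Answer: 83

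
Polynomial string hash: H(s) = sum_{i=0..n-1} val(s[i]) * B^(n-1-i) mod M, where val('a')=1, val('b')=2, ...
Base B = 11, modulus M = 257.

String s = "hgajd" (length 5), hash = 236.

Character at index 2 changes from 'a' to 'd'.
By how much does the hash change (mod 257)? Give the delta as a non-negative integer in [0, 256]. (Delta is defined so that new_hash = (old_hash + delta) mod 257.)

Delta formula: (val(new) - val(old)) * B^(n-1-k) mod M
  val('d') - val('a') = 4 - 1 = 3
  B^(n-1-k) = 11^2 mod 257 = 121
  Delta = 3 * 121 mod 257 = 106

Answer: 106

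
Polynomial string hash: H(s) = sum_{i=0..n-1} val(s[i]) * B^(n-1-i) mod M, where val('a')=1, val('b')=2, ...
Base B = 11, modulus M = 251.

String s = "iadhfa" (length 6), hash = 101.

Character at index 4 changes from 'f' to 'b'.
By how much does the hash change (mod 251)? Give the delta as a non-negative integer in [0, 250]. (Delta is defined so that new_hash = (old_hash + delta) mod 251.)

Answer: 207

Derivation:
Delta formula: (val(new) - val(old)) * B^(n-1-k) mod M
  val('b') - val('f') = 2 - 6 = -4
  B^(n-1-k) = 11^1 mod 251 = 11
  Delta = -4 * 11 mod 251 = 207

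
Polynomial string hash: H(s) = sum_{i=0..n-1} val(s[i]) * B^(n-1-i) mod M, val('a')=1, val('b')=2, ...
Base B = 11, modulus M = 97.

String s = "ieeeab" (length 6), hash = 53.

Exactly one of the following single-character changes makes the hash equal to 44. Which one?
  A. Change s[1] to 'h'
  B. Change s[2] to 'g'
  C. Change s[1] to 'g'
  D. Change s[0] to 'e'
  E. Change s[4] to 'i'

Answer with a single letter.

Option A: s[1]='e'->'h', delta=(8-5)*11^4 mod 97 = 79, hash=53+79 mod 97 = 35
Option B: s[2]='e'->'g', delta=(7-5)*11^3 mod 97 = 43, hash=53+43 mod 97 = 96
Option C: s[1]='e'->'g', delta=(7-5)*11^4 mod 97 = 85, hash=53+85 mod 97 = 41
Option D: s[0]='i'->'e', delta=(5-9)*11^5 mod 97 = 70, hash=53+70 mod 97 = 26
Option E: s[4]='a'->'i', delta=(9-1)*11^1 mod 97 = 88, hash=53+88 mod 97 = 44 <-- target

Answer: E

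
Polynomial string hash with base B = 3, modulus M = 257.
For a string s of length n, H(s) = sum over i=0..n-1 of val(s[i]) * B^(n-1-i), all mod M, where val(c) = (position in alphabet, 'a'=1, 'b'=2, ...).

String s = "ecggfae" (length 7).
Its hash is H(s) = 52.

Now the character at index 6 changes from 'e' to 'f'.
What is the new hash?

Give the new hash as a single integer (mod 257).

val('e') = 5, val('f') = 6
Position k = 6, exponent = n-1-k = 0
B^0 mod M = 3^0 mod 257 = 1
Delta = (6 - 5) * 1 mod 257 = 1
New hash = (52 + 1) mod 257 = 53

Answer: 53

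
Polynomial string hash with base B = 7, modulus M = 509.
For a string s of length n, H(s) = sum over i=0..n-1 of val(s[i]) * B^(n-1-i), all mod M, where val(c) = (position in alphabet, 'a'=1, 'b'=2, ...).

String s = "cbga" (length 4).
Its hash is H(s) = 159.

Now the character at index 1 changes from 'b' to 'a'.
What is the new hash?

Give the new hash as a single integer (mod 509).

val('b') = 2, val('a') = 1
Position k = 1, exponent = n-1-k = 2
B^2 mod M = 7^2 mod 509 = 49
Delta = (1 - 2) * 49 mod 509 = 460
New hash = (159 + 460) mod 509 = 110

Answer: 110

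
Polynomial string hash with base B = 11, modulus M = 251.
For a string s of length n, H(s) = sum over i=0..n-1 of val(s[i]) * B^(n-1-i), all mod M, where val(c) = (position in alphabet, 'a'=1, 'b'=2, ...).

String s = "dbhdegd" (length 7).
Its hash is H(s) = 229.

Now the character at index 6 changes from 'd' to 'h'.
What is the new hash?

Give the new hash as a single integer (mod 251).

val('d') = 4, val('h') = 8
Position k = 6, exponent = n-1-k = 0
B^0 mod M = 11^0 mod 251 = 1
Delta = (8 - 4) * 1 mod 251 = 4
New hash = (229 + 4) mod 251 = 233

Answer: 233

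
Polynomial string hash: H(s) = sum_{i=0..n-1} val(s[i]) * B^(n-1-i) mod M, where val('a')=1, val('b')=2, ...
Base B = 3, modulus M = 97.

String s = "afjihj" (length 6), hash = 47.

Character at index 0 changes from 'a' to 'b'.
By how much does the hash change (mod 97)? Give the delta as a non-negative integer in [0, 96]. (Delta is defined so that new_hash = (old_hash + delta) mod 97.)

Answer: 49

Derivation:
Delta formula: (val(new) - val(old)) * B^(n-1-k) mod M
  val('b') - val('a') = 2 - 1 = 1
  B^(n-1-k) = 3^5 mod 97 = 49
  Delta = 1 * 49 mod 97 = 49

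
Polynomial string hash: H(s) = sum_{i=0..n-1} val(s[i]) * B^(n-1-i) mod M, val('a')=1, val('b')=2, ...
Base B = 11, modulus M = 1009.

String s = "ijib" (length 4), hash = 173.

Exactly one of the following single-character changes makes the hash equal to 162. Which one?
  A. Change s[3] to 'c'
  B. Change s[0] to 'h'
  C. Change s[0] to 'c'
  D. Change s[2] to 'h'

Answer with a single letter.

Answer: D

Derivation:
Option A: s[3]='b'->'c', delta=(3-2)*11^0 mod 1009 = 1, hash=173+1 mod 1009 = 174
Option B: s[0]='i'->'h', delta=(8-9)*11^3 mod 1009 = 687, hash=173+687 mod 1009 = 860
Option C: s[0]='i'->'c', delta=(3-9)*11^3 mod 1009 = 86, hash=173+86 mod 1009 = 259
Option D: s[2]='i'->'h', delta=(8-9)*11^1 mod 1009 = 998, hash=173+998 mod 1009 = 162 <-- target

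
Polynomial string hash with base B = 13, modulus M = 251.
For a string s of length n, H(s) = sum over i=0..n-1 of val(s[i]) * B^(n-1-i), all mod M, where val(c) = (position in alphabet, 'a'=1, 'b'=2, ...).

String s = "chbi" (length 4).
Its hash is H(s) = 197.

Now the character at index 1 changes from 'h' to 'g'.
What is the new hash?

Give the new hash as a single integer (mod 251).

Answer: 28

Derivation:
val('h') = 8, val('g') = 7
Position k = 1, exponent = n-1-k = 2
B^2 mod M = 13^2 mod 251 = 169
Delta = (7 - 8) * 169 mod 251 = 82
New hash = (197 + 82) mod 251 = 28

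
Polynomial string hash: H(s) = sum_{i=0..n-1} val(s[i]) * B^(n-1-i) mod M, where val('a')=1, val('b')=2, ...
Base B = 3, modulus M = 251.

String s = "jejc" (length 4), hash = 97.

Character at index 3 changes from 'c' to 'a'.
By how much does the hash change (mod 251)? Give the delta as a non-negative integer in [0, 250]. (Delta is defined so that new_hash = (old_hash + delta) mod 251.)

Delta formula: (val(new) - val(old)) * B^(n-1-k) mod M
  val('a') - val('c') = 1 - 3 = -2
  B^(n-1-k) = 3^0 mod 251 = 1
  Delta = -2 * 1 mod 251 = 249

Answer: 249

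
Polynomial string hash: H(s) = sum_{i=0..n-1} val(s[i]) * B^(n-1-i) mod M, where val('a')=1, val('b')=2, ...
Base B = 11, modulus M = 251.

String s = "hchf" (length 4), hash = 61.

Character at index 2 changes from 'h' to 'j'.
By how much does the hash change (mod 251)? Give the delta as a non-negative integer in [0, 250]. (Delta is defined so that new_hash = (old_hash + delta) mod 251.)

Answer: 22

Derivation:
Delta formula: (val(new) - val(old)) * B^(n-1-k) mod M
  val('j') - val('h') = 10 - 8 = 2
  B^(n-1-k) = 11^1 mod 251 = 11
  Delta = 2 * 11 mod 251 = 22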